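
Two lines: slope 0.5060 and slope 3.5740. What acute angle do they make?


m1-m2 = -3.068
1+m1*m2 = 2.808444
tan(theta) = |-3.068/2.808444| = 1.092420
theta = arctan(|-3.068/2.808444|) = 47.5290 degrees (acute angle)

47.5290 degrees


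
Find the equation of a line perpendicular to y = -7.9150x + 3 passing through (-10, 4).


Perpendicular slope = -1/m1 = -1/(-7.9150) = 0.1263
b2 = y0 - m2*x0 = 4 - 10/(-7.9150) = 4 + 1.2634 = 5.2634

y = 0.1263x + 5.2634


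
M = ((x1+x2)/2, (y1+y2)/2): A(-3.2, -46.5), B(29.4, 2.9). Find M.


Mx = (-3.2 + 29.4)/2 = 26.2/2 = 13.1000
My = (-46.5 + 2.9)/2 = -43.6/2 = -21.8000

(13.1000, -21.8000)


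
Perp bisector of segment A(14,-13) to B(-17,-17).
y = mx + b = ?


Midpoint = (-1.5, -15)
Slope of AB = dy/dx = -4/(-31) = 0.1290
Perp slope = -dx/dy = -31/4 = -7.7500
b = My - (perp slope)*Mx = -15 + (-31*(-1.5))/(-4) = -15 - 11.6250 = -26.6250

y = -7.7500x - 26.6250


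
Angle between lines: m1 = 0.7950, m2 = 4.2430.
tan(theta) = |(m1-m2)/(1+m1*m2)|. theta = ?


m1-m2 = -3.448
1+m1*m2 = 4.373185
tan(theta) = |-3.448/4.373185| = 0.788441
theta = arctan(|-3.448/4.373185|) = 38.2537 degrees (acute angle)

38.2537 degrees


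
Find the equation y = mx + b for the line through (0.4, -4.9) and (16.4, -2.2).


m = (2.7)/(16) = 0.1688
b = y1 - m*x1 = -4.9 - (2.7*0.4)/(16) = -4.9 - 0.0675 = -4.9675

y = 0.1688x - 4.9675


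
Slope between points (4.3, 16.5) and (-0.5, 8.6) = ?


dy = 8.6 - 16.5 = -7.9
dx = -0.5 - 4.3 = -4.8
m = -7.9/(-4.8) = 1.6458

m = 1.6458


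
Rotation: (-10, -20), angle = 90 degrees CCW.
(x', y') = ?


cos(90) = 0, sin(90) = 1
x' = -10*0 + 20*1 = 20
y' = -10*1 - 20*0 = -10

(20, -10)


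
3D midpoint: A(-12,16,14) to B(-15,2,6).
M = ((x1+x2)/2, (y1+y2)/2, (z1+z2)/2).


Mx = (-12- 15)/2 = -13.5000
My = (16+2)/2 = 9.0000
Mz = (14+6)/2 = 10.0000

M = (-13.5000, 9.0000, 10.0000)


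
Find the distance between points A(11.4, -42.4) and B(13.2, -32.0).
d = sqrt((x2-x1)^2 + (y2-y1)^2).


dx = 13.2 - 11.4 = 1.8
dy = -32.0 + 42.4 = 10.4
d = sqrt(3.24 + 108.16) = sqrt(111.4) = 10.5546

10.5546


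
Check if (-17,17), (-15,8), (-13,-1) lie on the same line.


-17*(8+ 1) - 15*(-1-17) - 13*(17-8)
= -153 + 270 - 117 = 0

Yes, collinear (determinant = 0)


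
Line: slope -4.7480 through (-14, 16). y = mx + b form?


y - 16 = -4.7480(x + 14)
y = -4.7480x + 16 + 4.7480*(-14)
y = -4.7480x - 50.4720

y = -4.7480x - 50.4720


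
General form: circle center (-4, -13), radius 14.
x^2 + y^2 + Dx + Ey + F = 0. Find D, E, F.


(x+ 4)^2 + (y+ 13)^2 = 14^2
D = -2h = 8, E = -2k = 26
F = h^2+k^2-r^2 = 16+169-196 = -11

D = 8, E = 26, F = -11


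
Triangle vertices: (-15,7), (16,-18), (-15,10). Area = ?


-15*(-18-10) = 420
16*(10-7) = 48
-15*(7+ 18) = -375
sum = 93
Area = |93|/2 = 46.5000

46.5000 sq units


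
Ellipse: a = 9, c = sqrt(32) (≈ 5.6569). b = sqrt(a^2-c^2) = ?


b^2 = 9^2 - (sqrt(32))^2 = 81 - 32 = 49
b = sqrt(49) = 7

b = 7


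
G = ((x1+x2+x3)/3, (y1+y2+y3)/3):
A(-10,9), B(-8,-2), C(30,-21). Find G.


Gx = (-10- 8+30)/3 = 12/3 = 4.0000
Gy = (9- 2- 21)/3 = -14/3 = -4.6667

G = (4.0000, -4.6667)


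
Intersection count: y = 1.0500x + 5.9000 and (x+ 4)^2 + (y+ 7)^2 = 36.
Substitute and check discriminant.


Substitute y = 1.0500x + 5.9000: (x+ 4)^2 + (1.0500x+5.9000+ 7)^2 = 36
Expand to Ax^2 + Bx + C = 0, where b-k = 12.9
A = 1+m^2 = 2.1025
B = 2(m(b-k) - h) = 2(1.0500*12.9 + 4) = 35.09
C = h^2 + (b-k)^2 - r^2 = 16 + 166.41 - 36 = 146.41
disc = B^2-4AC = 1231.3081 - 1231.3081 = 0
disc = 0

1 intersection point (tangent)


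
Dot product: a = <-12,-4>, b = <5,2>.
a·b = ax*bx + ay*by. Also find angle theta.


a·b = -12*5 - 4*2 = -60 - 8 = -68
|a| = sqrt(144+16) = 12.6491
|b| = sqrt(25+4) = 5.3852
cos(theta) = -68/(sqrt(160)*sqrt(29)) = -68/sqrt(4640) = -0.998274
theta = arccos(-68/sqrt(4640)) = 176.6335 degrees

a·b = -68, theta = 176.6335 deg


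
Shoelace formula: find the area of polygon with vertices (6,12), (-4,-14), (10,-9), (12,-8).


sum(xi*y_{i+1}) = 6*(-14) - 4*(-9) + 10*(-8) + 12*12 = 16
sum(yi*x_{i+1}) = 12*(-4) - 14*10 - 9*12 - 8*6 = -344
Area = |16 + 344|/2 = 360/2 = 180.0000

180.0000 sq units


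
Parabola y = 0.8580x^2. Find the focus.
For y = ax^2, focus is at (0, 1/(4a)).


a = 0.8580
4a = 3.4320
focus = (0, 1/3.4320) = (0, 0.2914)

Focus = (0, 0.2914)


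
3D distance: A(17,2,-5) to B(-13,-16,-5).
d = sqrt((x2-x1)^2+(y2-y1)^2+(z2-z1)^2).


dx=-30, dy=-18, dz=0
d = sqrt(900+324+0) = sqrt(1224) = 34.9857

34.9857


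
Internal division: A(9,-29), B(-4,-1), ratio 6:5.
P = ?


Px = (6*(-4) + 5*9)/11 = 21/11 = 1.9091
Py = (6*(-1) + 5*(-29))/11 = -151/11 = -13.7273

P = (1.9091, -13.7273)


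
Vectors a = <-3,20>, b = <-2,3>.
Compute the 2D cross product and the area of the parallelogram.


cross = -3*3 - 20*(-2) = -9 + 40 = 31
Parallelogram area = |31| = 31

cross = 31, parallelogram area = 31


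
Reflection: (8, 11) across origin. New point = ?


Reflection rule for origin: (-x, -y)
(8, 11) -> (-8, -11)

(-8, -11)


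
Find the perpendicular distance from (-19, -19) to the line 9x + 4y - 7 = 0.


|9*(-19) + 4*(-19) - 7| = |-254| = 254
sqrt(81 + 16) = sqrt(97) = 9.8489
d = 254/sqrt(97) = 25.7898

25.7898


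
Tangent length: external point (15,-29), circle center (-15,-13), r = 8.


d = sqrt((15+ 15)^2 + (-29+ 13)^2) = sqrt(900+256) = 34.0000
L = sqrt(1156.0000 - 64) = sqrt(1092.0000) = 33.0454

33.0454


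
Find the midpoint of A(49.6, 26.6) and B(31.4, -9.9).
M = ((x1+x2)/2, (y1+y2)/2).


Mx = (49.6 + 31.4)/2 = 81.0/2 = 40.5000
My = (26.6 - 9.9)/2 = 16.7/2 = 8.3500

(40.5000, 8.3500)


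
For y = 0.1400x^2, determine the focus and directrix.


a = 0.1400
1/(4a) = 1.7857
Focus = (0, 1.7857)
Directrix: y = -1.7857

Focus = (0, 1.7857), Directrix: y = -1.7857


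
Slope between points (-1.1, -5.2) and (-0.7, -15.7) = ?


dy = -15.7 + 5.2 = -10.5
dx = -0.7 + 1.1 = 0.4
m = -10.5/0.4 = -26.2500

m = -26.2500


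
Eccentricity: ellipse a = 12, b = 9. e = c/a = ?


c = sqrt(144-81) = sqrt(63) = 7.9373
e = c/a = sqrt(63)/12 = 0.6614

e = 0.6614


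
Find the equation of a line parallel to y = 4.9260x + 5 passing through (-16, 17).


Parallel lines have equal slopes.
m2 = 4.9260
b2 = 17 - 4.9260*(-16) = 95.8160

y = 4.9260x + 95.8160


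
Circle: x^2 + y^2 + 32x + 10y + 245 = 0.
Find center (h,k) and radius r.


h = -D/2 = -32/2 = -16
k = -E/2 = -10/2 = -5
r^2 = h^2 + k^2 - F = 256 + 25 - 245 = 36
r = 6

Center (-16, -5), radius = 6


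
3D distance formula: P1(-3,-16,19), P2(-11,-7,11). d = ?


dx=-8, dy=9, dz=-8
d = sqrt(64+81+64) = sqrt(209) = 14.4568

14.4568


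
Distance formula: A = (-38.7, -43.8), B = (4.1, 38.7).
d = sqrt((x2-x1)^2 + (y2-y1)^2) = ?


dx = 4.1 + 38.7 = 42.8
dy = 38.7 + 43.8 = 82.5
d = sqrt(1831.84 + 6806.25) = sqrt(8638.09) = 92.9413

92.9413


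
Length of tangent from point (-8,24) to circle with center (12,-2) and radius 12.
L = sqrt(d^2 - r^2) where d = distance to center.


d = sqrt((-8-12)^2 + (24+ 2)^2) = sqrt(400+676) = 32.8024
L = sqrt(1076.0000 - 144) = sqrt(932.0000) = 30.5287

30.5287


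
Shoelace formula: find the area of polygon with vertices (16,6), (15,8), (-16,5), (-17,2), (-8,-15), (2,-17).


sum(xi*y_{i+1}) = 16*8 + 15*5 - 16*2 - 17*(-15) - 8*(-17) + 2*6 = 574
sum(yi*x_{i+1}) = 6*15 + 8*(-16) + 5*(-17) + 2*(-8) - 15*2 - 17*16 = -441
Area = |574 + 441|/2 = 1015/2 = 507.5000

507.5000 sq units


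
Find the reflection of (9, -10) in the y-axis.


Reflection rule for y-axis: (-x, y)
(9, -10) -> (-9, -10)

(-9, -10)


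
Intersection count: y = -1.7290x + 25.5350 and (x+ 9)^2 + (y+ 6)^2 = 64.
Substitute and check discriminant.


Substitute y = -1.7290x + 25.5350: (x+ 9)^2 + (-1.7290x+25.5350+ 6)^2 = 64
Expand to Ax^2 + Bx + C = 0, where b-k = 31.535
A = 1+m^2 = 3.989441
B = 2(m(b-k) - h) = 2(-1.7290*31.535 + 9) = -91.04803
C = h^2 + (b-k)^2 - r^2 = 81 + 994.456225 - 64 = 1011.456225
disc = B^2-4AC = 8289.7438 - 16140.5797 = -7850.8359
disc < 0

0 intersection points


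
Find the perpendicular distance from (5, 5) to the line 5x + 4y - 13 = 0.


|5*5 + 4*5 - 13| = |32| = 32
sqrt(25 + 16) = sqrt(41) = 6.4031
d = 32/sqrt(41) = 4.9976

4.9976


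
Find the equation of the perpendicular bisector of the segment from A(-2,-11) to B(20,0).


Midpoint = (9, -5.5)
Slope of AB = dy/dx = 11/22 = 0.5000
Perp slope = -dx/dy = -22/11 = -2.0000
b = My - (perp slope)*Mx = -5.5 + (22*9)/11 = -5.5 + 18.0000 = 12.5000

y = -2.0000x + 12.5000


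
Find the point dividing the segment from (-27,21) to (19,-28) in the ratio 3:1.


Px = (3*19 + 1*(-27))/4 = 30/4 = 7.5000
Py = (3*(-28) + 1*21)/4 = -63/4 = -15.7500

P = (7.5000, -15.7500)


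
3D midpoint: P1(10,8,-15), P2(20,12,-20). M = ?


Mx = (10+20)/2 = 15.0000
My = (8+12)/2 = 10.0000
Mz = (-15- 20)/2 = -17.5000

M = (15.0000, 10.0000, -17.5000)


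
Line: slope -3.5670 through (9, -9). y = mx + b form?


y + 9 = -3.5670(x - 9)
y = -3.5670x - 9 + 3.5670*9
y = -3.5670x + 23.1030

y = -3.5670x + 23.1030


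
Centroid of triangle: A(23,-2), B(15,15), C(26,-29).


Gx = (23+15+26)/3 = 64/3 = 21.3333
Gy = (-2+15- 29)/3 = -16/3 = -5.3333

G = (21.3333, -5.3333)


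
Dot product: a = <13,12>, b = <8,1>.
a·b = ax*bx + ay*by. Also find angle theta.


a·b = 13*8 + 12*1 = 104 + 12 = 116
|a| = sqrt(169+144) = 17.6918
|b| = sqrt(64+1) = 8.0623
cos(theta) = 116/(sqrt(313)*sqrt(65)) = 116/sqrt(20345) = 0.813259
theta = arccos(116/sqrt(20345)) = 35.5844 degrees

a·b = 116, theta = 35.5844 deg


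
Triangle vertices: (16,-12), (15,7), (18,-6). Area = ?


16*(7+ 6) = 208
15*(-6+ 12) = 90
18*(-12-7) = -342
sum = -44
Area = |-44|/2 = 22.0000

22.0000 sq units


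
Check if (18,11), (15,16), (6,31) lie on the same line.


18*(16-31) + 15*(31-11) + 6*(11-16)
= -270 + 300 - 30 = 0

Yes, collinear (determinant = 0)


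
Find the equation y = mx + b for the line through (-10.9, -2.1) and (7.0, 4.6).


m = (6.7)/(17.9) = 0.3743
b = y1 - m*x1 = -2.1 - (6.7*(-10.9))/(17.9) = -2.1 + 4.0799 = 1.9799

y = 0.3743x + 1.9799


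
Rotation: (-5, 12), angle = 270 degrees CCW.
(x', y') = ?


cos(270) = 0, sin(270) = -1
x' = -5*0 - 12*(-1) = 12
y' = -5*(-1) + 12*0 = 5

(12, 5)


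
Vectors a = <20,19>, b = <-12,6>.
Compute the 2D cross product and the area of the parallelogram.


cross = 20*6 - 19*(-12) = 120 + 228 = 348
Parallelogram area = |348| = 348

cross = 348, parallelogram area = 348


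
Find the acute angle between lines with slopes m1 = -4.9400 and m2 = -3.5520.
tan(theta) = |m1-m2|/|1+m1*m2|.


m1-m2 = -1.388
1+m1*m2 = 18.54688
tan(theta) = |-1.388/18.54688| = 0.074837
theta = arctan(|-1.388/18.54688|) = 4.2799 degrees (acute angle)

4.2799 degrees


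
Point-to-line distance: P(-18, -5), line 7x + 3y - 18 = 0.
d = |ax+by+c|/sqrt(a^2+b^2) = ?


|7*(-18) + 3*(-5) - 18| = |-159| = 159
sqrt(49 + 9) = sqrt(58) = 7.6158
d = 159/sqrt(58) = 20.8777

20.8777


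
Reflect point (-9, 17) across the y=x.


Reflection rule for y=x: (y, x)
(-9, 17) -> (17, -9)

(17, -9)


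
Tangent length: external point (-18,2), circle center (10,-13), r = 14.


d = sqrt((-18-10)^2 + (2+ 13)^2) = sqrt(784+225) = 31.7648
L = sqrt(1009.0000 - 196) = sqrt(813.0000) = 28.5132

28.5132


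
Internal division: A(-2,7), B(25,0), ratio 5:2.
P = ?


Px = (5*25 + 2*(-2))/7 = 121/7 = 17.2857
Py = (5*0 + 2*7)/7 = 14/7 = 2.0000

P = (17.2857, 2.0000)


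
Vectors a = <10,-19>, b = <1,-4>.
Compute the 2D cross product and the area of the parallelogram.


cross = 10*(-4) + 19*1 = -40 + 19 = -21
Parallelogram area = |-21| = 21

cross = -21, parallelogram area = 21


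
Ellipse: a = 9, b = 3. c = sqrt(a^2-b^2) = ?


c^2 = 9^2 - 3^2 = 81 - 9 = 72
c = sqrt(72) = 8.4853

c = 8.4853


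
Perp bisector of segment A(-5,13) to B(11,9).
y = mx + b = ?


Midpoint = (3, 11)
Slope of AB = dy/dx = -4/16 = -0.2500
Perp slope = -dx/dy = 16/4 = 4.0000
b = My - (perp slope)*Mx = 11 + (16*3)/(-4) = 11 - 12.0000 = -1.0000

y = 4.0000x - 1.0000


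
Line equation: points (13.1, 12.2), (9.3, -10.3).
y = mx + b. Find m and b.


m = (-22.5)/(-3.8) = 5.9211
b = y1 - m*x1 = 12.2 - (-22.5*13.1)/(-3.8) = 12.2 - 77.5658 = -65.3658

y = 5.9211x - 65.3658


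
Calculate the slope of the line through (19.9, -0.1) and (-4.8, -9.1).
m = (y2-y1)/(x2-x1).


dy = -9.1 + 0.1 = -9.0
dx = -4.8 - 19.9 = -24.7
m = -9.0/(-24.7) = 0.3644

m = 0.3644


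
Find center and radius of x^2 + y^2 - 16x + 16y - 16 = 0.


h = -D/2 = 16/2 = 8
k = -E/2 = -16/2 = -8
r^2 = h^2 + k^2 - F = 64 + 64 + 16 = 144
r = 12

Center (8, -8), radius = 12


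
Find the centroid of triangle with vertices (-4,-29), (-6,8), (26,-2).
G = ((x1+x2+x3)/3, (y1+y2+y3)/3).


Gx = (-4- 6+26)/3 = 16/3 = 5.3333
Gy = (-29+8- 2)/3 = -23/3 = -7.6667

G = (5.3333, -7.6667)


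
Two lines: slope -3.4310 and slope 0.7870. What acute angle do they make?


m1-m2 = -4.218
1+m1*m2 = -1.700197
tan(theta) = |-4.218/(-1.700197)| = 2.480889
theta = arctan(|-4.218/(-1.700197)|) = 68.0466 degrees (acute angle)

68.0466 degrees


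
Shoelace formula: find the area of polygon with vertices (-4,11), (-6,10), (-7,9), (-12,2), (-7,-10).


sum(xi*y_{i+1}) = -4*10 - 6*9 - 7*2 - 12*(-10) - 7*11 = -65
sum(yi*x_{i+1}) = 11*(-6) + 10*(-7) + 9*(-12) + 2*(-7) - 10*(-4) = -218
Area = |-65 + 218|/2 = 153/2 = 76.5000

76.5000 sq units


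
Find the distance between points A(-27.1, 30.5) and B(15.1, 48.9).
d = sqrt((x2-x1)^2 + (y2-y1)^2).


dx = 15.1 + 27.1 = 42.2
dy = 48.9 - 30.5 = 18.4
d = sqrt(1780.84 + 338.56) = sqrt(2119.4) = 46.0369

46.0369


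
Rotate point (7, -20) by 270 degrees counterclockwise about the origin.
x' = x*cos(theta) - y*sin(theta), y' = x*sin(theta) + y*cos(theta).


cos(270) = 0, sin(270) = -1
x' = 7*0 + 20*(-1) = -20
y' = 7*(-1) - 20*0 = -7

(-20, -7)


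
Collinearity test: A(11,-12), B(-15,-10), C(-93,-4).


11*(-10+ 4) - 15*(-4+ 12) - 93*(-12+ 10)
= -66 - 120 + 186 = 0

Yes, collinear (determinant = 0)


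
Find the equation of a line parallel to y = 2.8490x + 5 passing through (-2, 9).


Parallel lines have equal slopes.
m2 = 2.8490
b2 = 9 - 2.8490*(-2) = 14.6980

y = 2.8490x + 14.6980


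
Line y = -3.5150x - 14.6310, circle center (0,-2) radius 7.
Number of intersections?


Substitute y = -3.5150x - 14.6310: (x-0)^2 + (-3.5150x- 14.6310+ 2)^2 = 49
Expand to Ax^2 + Bx + C = 0, where b-k = -12.631
A = 1+m^2 = 13.355225
B = 2(m(b-k) - h) = 2(-3.5150*(-12.631) - 0) = 88.79593
C = h^2 + (b-k)^2 - r^2 = 0 + 159.542161 - 49 = 110.542161
disc = B^2-4AC = 7884.7172 - 5905.2617 = 1979.4555
disc > 0

2 intersection points


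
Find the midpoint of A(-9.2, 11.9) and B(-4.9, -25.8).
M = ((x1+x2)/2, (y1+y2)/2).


Mx = (-9.2 - 4.9)/2 = -14.1/2 = -7.0500
My = (11.9 - 25.8)/2 = -13.9/2 = -6.9500

(-7.0500, -6.9500)


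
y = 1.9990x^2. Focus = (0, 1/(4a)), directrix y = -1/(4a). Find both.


a = 1.9990
1/(4a) = 0.1251
Focus = (0, 0.1251)
Directrix: y = -0.1251

Focus = (0, 0.1251), Directrix: y = -0.1251


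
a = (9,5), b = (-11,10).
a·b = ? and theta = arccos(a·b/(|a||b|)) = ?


a·b = 9*(-11) + 5*10 = -99 + 50 = -49
|a| = sqrt(81+25) = 10.2956
|b| = sqrt(121+100) = 14.8661
cos(theta) = -49/(sqrt(106)*sqrt(221)) = -49/sqrt(23426) = -0.320145
theta = arccos(-49/sqrt(23426)) = 108.6717 degrees

a·b = -49, theta = 108.6717 deg


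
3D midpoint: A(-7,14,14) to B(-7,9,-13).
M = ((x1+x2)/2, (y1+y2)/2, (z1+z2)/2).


Mx = (-7- 7)/2 = -7.0000
My = (14+9)/2 = 11.5000
Mz = (14- 13)/2 = 0.5000

M = (-7.0000, 11.5000, 0.5000)


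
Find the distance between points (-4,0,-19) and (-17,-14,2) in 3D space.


dx=-13, dy=-14, dz=21
d = sqrt(169+196+441) = sqrt(806) = 28.3901

28.3901


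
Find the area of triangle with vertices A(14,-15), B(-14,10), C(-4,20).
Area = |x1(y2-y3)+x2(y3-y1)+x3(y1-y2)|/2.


14*(10-20) = -140
-14*(20+ 15) = -490
-4*(-15-10) = 100
sum = -530
Area = |-530|/2 = 265.0000

265.0000 sq units


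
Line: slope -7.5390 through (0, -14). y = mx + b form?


y + 14 = -7.5390(x - 0)
y = -7.5390x - 14 + 7.5390*0
y = -7.5390x - 14.0000

y = -7.5390x - 14.0000


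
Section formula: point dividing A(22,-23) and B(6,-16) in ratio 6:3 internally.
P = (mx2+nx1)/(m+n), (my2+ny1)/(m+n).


Px = (6*6 + 3*22)/9 = 102/9 = 11.3333
Py = (6*(-16) + 3*(-23))/9 = -165/9 = -18.3333

P = (11.3333, -18.3333)


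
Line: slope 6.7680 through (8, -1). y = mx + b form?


y + 1 = 6.7680(x - 8)
y = 6.7680x - 1 - 6.7680*8
y = 6.7680x - 55.1440

y = 6.7680x - 55.1440


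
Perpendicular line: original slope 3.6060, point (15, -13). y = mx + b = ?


Perpendicular slope = -1/m1 = -1/3.6060 = -0.2773
b2 = y0 - m2*x0 = -13 + 15/3.6060 = -13 + 4.1597 = -8.8403

y = -0.2773x - 8.8403


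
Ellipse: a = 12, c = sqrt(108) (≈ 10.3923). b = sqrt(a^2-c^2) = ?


b^2 = 12^2 - (sqrt(108))^2 = 144 - 108 = 36
b = sqrt(36) = 6

b = 6


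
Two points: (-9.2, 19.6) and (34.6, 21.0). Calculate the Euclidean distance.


dx = 34.6 + 9.2 = 43.8
dy = 21.0 - 19.6 = 1.4
d = sqrt(1918.44 + 1.96) = sqrt(1920.4) = 43.8224

43.8224


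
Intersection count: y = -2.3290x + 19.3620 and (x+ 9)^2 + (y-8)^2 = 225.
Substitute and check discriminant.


Substitute y = -2.3290x + 19.3620: (x+ 9)^2 + (-2.3290x+19.3620-8)^2 = 225
Expand to Ax^2 + Bx + C = 0, where b-k = 11.362
A = 1+m^2 = 6.424241
B = 2(m(b-k) - h) = 2(-2.3290*11.362 + 9) = -34.924196
C = h^2 + (b-k)^2 - r^2 = 81 + 129.095044 - 225 = -14.904956
disc = B^2-4AC = 1219.6995 + 383.0121 = 1602.7116
disc > 0

2 intersection points


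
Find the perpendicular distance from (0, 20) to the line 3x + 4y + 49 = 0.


|3*0 + 4*20 + 49| = |129| = 129
sqrt(9 + 16) = sqrt(25) = 5.0000
d = 129/sqrt(25) = 25.8000

25.8000


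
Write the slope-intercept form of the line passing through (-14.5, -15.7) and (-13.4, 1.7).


m = (17.4)/(1.1) = 15.8182
b = y1 - m*x1 = -15.7 - (17.4*(-14.5))/(1.1) = -15.7 + 229.3636 = 213.6636

y = 15.8182x + 213.6636


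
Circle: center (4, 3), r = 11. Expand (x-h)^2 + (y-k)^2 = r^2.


(x-4)^2 + (y-3)^2 = 11^2
D = -2h = -8, E = -2k = -6
F = h^2+k^2-r^2 = 16+9-121 = -96

x^2 + y^2 - 8x - 6y - 96 = 0


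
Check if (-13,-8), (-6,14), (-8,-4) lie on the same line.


-13*(14+ 4) - 6*(-4+ 8) - 8*(-8-14)
= -234 - 24 + 176 = -82

No, not collinear (determinant = -82)


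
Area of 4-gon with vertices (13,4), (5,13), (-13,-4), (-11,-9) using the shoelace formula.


sum(xi*y_{i+1}) = 13*13 + 5*(-4) - 13*(-9) - 11*4 = 222
sum(yi*x_{i+1}) = 4*5 + 13*(-13) - 4*(-11) - 9*13 = -222
Area = |222 + 222|/2 = 444/2 = 222.0000

222.0000 sq units


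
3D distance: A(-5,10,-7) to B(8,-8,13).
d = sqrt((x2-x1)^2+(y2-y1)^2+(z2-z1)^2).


dx=13, dy=-18, dz=20
d = sqrt(169+324+400) = sqrt(893) = 29.8831

29.8831


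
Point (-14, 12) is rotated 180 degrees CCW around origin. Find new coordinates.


cos(180) = -1, sin(180) = 0
x' = -14*(-1) - 12*0 = 14
y' = -14*0 + 12*(-1) = -12

(14, -12)


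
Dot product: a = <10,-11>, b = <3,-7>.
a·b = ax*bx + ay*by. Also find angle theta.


a·b = 10*3 - 11*(-7) = 30 + 77 = 107
|a| = sqrt(100+121) = 14.8661
|b| = sqrt(9+49) = 7.6158
cos(theta) = 107/(sqrt(221)*sqrt(58)) = 107/sqrt(12818) = 0.945091
theta = arccos(107/sqrt(12818)) = 19.0751 degrees

a·b = 107, theta = 19.0751 deg


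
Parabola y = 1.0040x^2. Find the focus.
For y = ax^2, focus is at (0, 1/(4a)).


a = 1.0040
4a = 4.0160
focus = (0, 1/4.0160) = (0, 0.2490)

Focus = (0, 0.2490)


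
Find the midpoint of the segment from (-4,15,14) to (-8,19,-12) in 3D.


Mx = (-4- 8)/2 = -6.0000
My = (15+19)/2 = 17.0000
Mz = (14- 12)/2 = 1.0000

M = (-6.0000, 17.0000, 1.0000)


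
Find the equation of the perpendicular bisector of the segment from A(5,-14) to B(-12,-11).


Midpoint = (-3.5, -12.5)
Slope of AB = dy/dx = 3/(-17) = -0.1765
Perp slope = -dx/dy = 17/3 = 5.6667
b = My - (perp slope)*Mx = -12.5 + (-17*(-3.5))/3 = -12.5 + 19.8333 = 7.3333

y = 5.6667x + 7.3333


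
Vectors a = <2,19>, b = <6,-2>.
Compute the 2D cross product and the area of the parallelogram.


cross = 2*(-2) - 19*6 = -4 - 114 = -118
Parallelogram area = |-118| = 118

cross = -118, parallelogram area = 118


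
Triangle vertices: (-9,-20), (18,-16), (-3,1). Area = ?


-9*(-16-1) = 153
18*(1+ 20) = 378
-3*(-20+ 16) = 12
sum = 543
Area = |543|/2 = 271.5000

271.5000 sq units


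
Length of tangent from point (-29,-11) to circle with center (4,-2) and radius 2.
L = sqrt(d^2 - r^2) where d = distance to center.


d = sqrt((-29-4)^2 + (-11+ 2)^2) = sqrt(1089+81) = 34.2053
L = sqrt(1170.0000 - 4) = sqrt(1166.0000) = 34.1467

34.1467


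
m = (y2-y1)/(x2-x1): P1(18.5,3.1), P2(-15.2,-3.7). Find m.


dy = -3.7 - 3.1 = -6.8
dx = -15.2 - 18.5 = -33.7
m = -6.8/(-33.7) = 0.2018

m = 0.2018


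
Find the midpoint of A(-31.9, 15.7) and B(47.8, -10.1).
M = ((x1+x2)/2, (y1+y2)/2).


Mx = (-31.9 + 47.8)/2 = 15.9/2 = 7.9500
My = (15.7 - 10.1)/2 = 5.6/2 = 2.8000

(7.9500, 2.8000)


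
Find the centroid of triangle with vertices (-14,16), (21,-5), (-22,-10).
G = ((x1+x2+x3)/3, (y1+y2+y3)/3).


Gx = (-14+21- 22)/3 = -15/3 = -5.0000
Gy = (16- 5- 10)/3 = 1/3 = 0.3333

G = (-5.0000, 0.3333)


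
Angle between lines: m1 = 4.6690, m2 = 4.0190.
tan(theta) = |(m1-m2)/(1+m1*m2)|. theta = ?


m1-m2 = 0.65
1+m1*m2 = 19.764711
tan(theta) = |0.65/19.764711| = 0.032887
theta = arctan(|0.65/19.764711|) = 1.8836 degrees (acute angle)

1.8836 degrees


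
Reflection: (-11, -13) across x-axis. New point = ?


Reflection rule for x-axis: (x, -y)
(-11, -13) -> (-11, 13)

(-11, 13)


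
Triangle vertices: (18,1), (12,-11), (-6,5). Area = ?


18*(-11-5) = -288
12*(5-1) = 48
-6*(1+ 11) = -72
sum = -312
Area = |-312|/2 = 156.0000

156.0000 sq units


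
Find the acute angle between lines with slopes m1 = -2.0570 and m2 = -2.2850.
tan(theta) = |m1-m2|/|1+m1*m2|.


m1-m2 = 0.228
1+m1*m2 = 5.700245
tan(theta) = |0.228/5.700245| = 0.039998
theta = arctan(|0.228/5.700245|) = 2.2905 degrees (acute angle)

2.2905 degrees


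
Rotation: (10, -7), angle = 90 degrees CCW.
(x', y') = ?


cos(90) = 0, sin(90) = 1
x' = 10*0 + 7*1 = 7
y' = 10*1 - 7*0 = 10

(7, 10)


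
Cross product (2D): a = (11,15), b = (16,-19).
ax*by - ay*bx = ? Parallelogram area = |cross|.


cross = 11*(-19) - 15*16 = -209 - 240 = -449
Parallelogram area = |-449| = 449

cross = -449, parallelogram area = 449


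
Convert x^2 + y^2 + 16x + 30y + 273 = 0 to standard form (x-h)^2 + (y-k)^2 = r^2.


h = -D/2 = -16/2 = -8
k = -E/2 = -30/2 = -15
r^2 = h^2 + k^2 - F = 64 + 225 - 273 = 16
r = 4

Center (-8, -15), radius = 4


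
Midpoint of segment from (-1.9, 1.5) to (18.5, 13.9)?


Mx = (-1.9 + 18.5)/2 = 16.6/2 = 8.3000
My = (1.5 + 13.9)/2 = 15.4/2 = 7.7000

(8.3000, 7.7000)


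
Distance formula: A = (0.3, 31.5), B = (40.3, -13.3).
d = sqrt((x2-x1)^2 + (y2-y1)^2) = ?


dx = 40.3 - 0.3 = 40.0
dy = -13.3 - 31.5 = -44.8
d = sqrt(1600.0 + 2007.04) = sqrt(3607.04) = 60.0586

60.0586


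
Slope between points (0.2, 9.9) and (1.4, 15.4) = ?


dy = 15.4 - 9.9 = 5.5
dx = 1.4 - 0.2 = 1.2
m = 5.5/1.2 = 4.5833

m = 4.5833


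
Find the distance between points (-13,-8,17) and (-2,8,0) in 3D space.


dx=11, dy=16, dz=-17
d = sqrt(121+256+289) = sqrt(666) = 25.8070

25.8070


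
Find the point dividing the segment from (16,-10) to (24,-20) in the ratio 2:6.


Px = (2*24 + 6*16)/8 = 144/8 = 18.0000
Py = (2*(-20) + 6*(-10))/8 = -100/8 = -12.5000

P = (18.0000, -12.5000)


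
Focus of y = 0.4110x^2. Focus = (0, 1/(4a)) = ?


a = 0.4110
4a = 1.6440
focus = (0, 1/1.6440) = (0, 0.6083)

Focus = (0, 0.6083)


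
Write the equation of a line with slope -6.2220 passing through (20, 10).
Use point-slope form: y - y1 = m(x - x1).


y - 10 = -6.2220(x - 20)
y = -6.2220x + 10 + 6.2220*20
y = -6.2220x + 134.4400

y = -6.2220x + 134.4400


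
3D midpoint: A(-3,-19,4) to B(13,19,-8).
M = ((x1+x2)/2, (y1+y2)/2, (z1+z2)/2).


Mx = (-3+13)/2 = 5.0000
My = (-19+19)/2 = 0
Mz = (4- 8)/2 = -2.0000

M = (5.0000, 0, -2.0000)


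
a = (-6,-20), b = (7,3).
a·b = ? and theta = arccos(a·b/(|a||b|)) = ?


a·b = -6*7 - 20*3 = -42 - 60 = -102
|a| = sqrt(36+400) = 20.8806
|b| = sqrt(49+9) = 7.6158
cos(theta) = -102/(sqrt(436)*sqrt(58)) = -102/sqrt(25288) = -0.641421
theta = arccos(-102/sqrt(25288)) = 129.8978 degrees

a·b = -102, theta = 129.8978 deg


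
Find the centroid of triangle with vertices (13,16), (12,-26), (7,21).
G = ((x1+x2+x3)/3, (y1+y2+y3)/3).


Gx = (13+12+7)/3 = 32/3 = 10.6667
Gy = (16- 26+21)/3 = 11/3 = 3.6667

G = (10.6667, 3.6667)


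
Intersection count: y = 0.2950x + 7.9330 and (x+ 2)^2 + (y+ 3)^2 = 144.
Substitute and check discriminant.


Substitute y = 0.2950x + 7.9330: (x+ 2)^2 + (0.2950x+7.9330+ 3)^2 = 144
Expand to Ax^2 + Bx + C = 0, where b-k = 10.933
A = 1+m^2 = 1.087025
B = 2(m(b-k) - h) = 2(0.2950*10.933 + 2) = 10.45047
C = h^2 + (b-k)^2 - r^2 = 4 + 119.530489 - 144 = -20.469511
disc = B^2-4AC = 109.2123 + 89.0035 = 198.2158
disc > 0

2 intersection points


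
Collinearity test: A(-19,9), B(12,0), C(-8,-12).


-19*(0+ 12) + 12*(-12-9) - 8*(9-0)
= -228 - 252 - 72 = -552

No, not collinear (determinant = -552)


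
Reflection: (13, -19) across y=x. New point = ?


Reflection rule for y=x: (y, x)
(13, -19) -> (-19, 13)

(-19, 13)


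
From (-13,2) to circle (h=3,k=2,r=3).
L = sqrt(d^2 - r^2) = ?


d = sqrt((-13-3)^2 + (2-2)^2) = sqrt(256+0) = 16.0000
L = sqrt(256.0000 - 9) = sqrt(247.0000) = 15.7162

15.7162


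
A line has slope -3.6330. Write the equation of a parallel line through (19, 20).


Parallel lines have equal slopes.
m2 = -3.6330
b2 = 20 + 3.6330*19 = 89.0270

y = -3.6330x + 89.0270


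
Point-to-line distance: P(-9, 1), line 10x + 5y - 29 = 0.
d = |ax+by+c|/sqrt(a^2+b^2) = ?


|10*(-9) + 5*1 - 29| = |-114| = 114
sqrt(100 + 25) = sqrt(125) = 11.1803
d = 114/sqrt(125) = 10.1965

10.1965


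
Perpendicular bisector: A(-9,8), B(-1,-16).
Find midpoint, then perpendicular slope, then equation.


Midpoint = (-5, -4)
Slope of AB = dy/dx = -24/8 = -3.0000
Perp slope = -dx/dy = 8/24 = 0.3333
b = My - (perp slope)*Mx = -4 + (8*(-5))/(-24) = -4 + 1.6667 = -2.3333

y = 0.3333x - 2.3333


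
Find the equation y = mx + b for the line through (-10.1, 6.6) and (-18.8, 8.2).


m = (1.6)/(-8.7) = -0.1839
b = y1 - m*x1 = 6.6 - (1.6*(-10.1))/(-8.7) = 6.6 - 1.8575 = 4.7425

y = -0.1839x + 4.7425


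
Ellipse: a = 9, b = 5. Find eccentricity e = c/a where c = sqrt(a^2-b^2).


c = sqrt(81-25) = sqrt(56) = 7.4833
e = c/a = sqrt(56)/9 = 0.8315

e = 0.8315


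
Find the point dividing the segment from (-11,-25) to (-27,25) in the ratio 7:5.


Px = (7*(-27) + 5*(-11))/12 = -244/12 = -20.3333
Py = (7*25 + 5*(-25))/12 = 50/12 = 4.1667

P = (-20.3333, 4.1667)


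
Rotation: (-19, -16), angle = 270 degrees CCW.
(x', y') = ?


cos(270) = 0, sin(270) = -1
x' = -19*0 + 16*(-1) = -16
y' = -19*(-1) - 16*0 = 19

(-16, 19)


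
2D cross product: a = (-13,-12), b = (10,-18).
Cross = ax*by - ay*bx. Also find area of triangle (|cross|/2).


cross = -13*(-18) + 12*10 = 234 + 120 = 354
Triangle area = |354|/2 = 354/2 = 177.0000

cross = 354, triangle area = 177.0000


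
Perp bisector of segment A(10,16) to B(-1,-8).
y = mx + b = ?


Midpoint = (4.5, 4)
Slope of AB = dy/dx = -24/(-11) = 2.1818
Perp slope = -dx/dy = -11/24 = -0.4583
b = My - (perp slope)*Mx = 4 + (-11*4.5)/(-24) = 4 + 2.0625 = 6.0625

y = -0.4583x + 6.0625


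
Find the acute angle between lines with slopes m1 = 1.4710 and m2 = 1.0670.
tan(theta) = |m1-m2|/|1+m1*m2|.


m1-m2 = 0.404
1+m1*m2 = 2.569557
tan(theta) = |0.404/2.569557| = 0.157226
theta = arctan(|0.404/2.569557|) = 8.9352 degrees (acute angle)

8.9352 degrees


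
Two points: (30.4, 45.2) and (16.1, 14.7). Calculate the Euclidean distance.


dx = 16.1 - 30.4 = -14.3
dy = 14.7 - 45.2 = -30.5
d = sqrt(204.49 + 930.25) = sqrt(1134.74) = 33.6859

33.6859


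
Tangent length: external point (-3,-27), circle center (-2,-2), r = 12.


d = sqrt((-3+ 2)^2 + (-27+ 2)^2) = sqrt(1+625) = 25.0200
L = sqrt(626.0000 - 144) = sqrt(482.0000) = 21.9545

21.9545


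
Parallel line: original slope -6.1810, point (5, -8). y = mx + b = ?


Parallel lines have equal slopes.
m2 = -6.1810
b2 = -8 + 6.1810*5 = 22.9050

y = -6.1810x + 22.9050


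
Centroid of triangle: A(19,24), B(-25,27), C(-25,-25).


Gx = (19- 25- 25)/3 = -31/3 = -10.3333
Gy = (24+27- 25)/3 = 26/3 = 8.6667

G = (-10.3333, 8.6667)


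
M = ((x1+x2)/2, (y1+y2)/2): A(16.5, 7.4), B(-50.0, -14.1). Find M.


Mx = (16.5 - 50.0)/2 = -33.5/2 = -16.7500
My = (7.4 - 14.1)/2 = -6.7/2 = -3.3500

(-16.7500, -3.3500)


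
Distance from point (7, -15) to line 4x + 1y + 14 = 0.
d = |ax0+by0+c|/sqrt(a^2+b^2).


|4*7 + 1*(-15) + 14| = |27| = 27
sqrt(16 + 1) = sqrt(17) = 4.1231
d = 27/sqrt(17) = 6.5485

6.5485


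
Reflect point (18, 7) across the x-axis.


Reflection rule for x-axis: (x, -y)
(18, 7) -> (18, -7)

(18, -7)


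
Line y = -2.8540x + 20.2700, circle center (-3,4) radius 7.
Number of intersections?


Substitute y = -2.8540x + 20.2700: (x+ 3)^2 + (-2.8540x+20.2700-4)^2 = 49
Expand to Ax^2 + Bx + C = 0, where b-k = 16.27
A = 1+m^2 = 9.145316
B = 2(m(b-k) - h) = 2(-2.8540*16.27 + 3) = -86.86916
C = h^2 + (b-k)^2 - r^2 = 9 + 264.7129 - 49 = 224.7129
disc = B^2-4AC = 7546.2510 - 8220.2819 = -674.0309
disc < 0

0 intersection points


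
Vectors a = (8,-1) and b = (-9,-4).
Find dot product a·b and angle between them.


a·b = 8*(-9) - 1*(-4) = -72 + 4 = -68
|a| = sqrt(64+1) = 8.0623
|b| = sqrt(81+16) = 9.8489
cos(theta) = -68/(sqrt(65)*sqrt(97)) = -68/sqrt(6305) = -0.856380
theta = arccos(-68/sqrt(6305)) = 148.9125 degrees

a·b = -68, theta = 148.9125 deg


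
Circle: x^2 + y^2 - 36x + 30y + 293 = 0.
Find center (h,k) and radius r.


h = -D/2 = 36/2 = 18
k = -E/2 = -30/2 = -15
r^2 = h^2 + k^2 - F = 324 + 225 - 293 = 256
r = 16

Center (18, -15), radius = 16


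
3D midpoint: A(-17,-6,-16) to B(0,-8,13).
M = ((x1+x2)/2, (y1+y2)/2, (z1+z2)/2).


Mx = (-17+0)/2 = -8.5000
My = (-6- 8)/2 = -7.0000
Mz = (-16+13)/2 = -1.5000

M = (-8.5000, -7.0000, -1.5000)


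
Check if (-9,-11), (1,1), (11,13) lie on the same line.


-9*(1-13) + 1*(13+ 11) + 11*(-11-1)
= 108 + 24 - 132 = 0

Yes, collinear (determinant = 0)


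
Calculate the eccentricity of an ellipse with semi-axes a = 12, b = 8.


c = sqrt(144-64) = sqrt(80) = 8.9443
e = c/a = sqrt(80)/12 = 0.7454

e = 0.7454


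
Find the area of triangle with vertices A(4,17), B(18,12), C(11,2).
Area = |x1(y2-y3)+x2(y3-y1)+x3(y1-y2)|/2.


4*(12-2) = 40
18*(2-17) = -270
11*(17-12) = 55
sum = -175
Area = |-175|/2 = 87.5000

87.5000 sq units


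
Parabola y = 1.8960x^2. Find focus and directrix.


a = 1.8960
1/(4a) = 0.1319
Focus = (0, 0.1319)
Directrix: y = -0.1319

Focus = (0, 0.1319), Directrix: y = -0.1319


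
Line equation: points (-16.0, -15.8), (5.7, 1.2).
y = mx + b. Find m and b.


m = (17.0)/(21.7) = 0.7834
b = y1 - m*x1 = -15.8 - (17.0*(-16.0))/(21.7) = -15.8 + 12.5346 = -3.2654

y = 0.7834x - 3.2654


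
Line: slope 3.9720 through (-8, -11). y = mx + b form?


y + 11 = 3.9720(x + 8)
y = 3.9720x - 11 - 3.9720*(-8)
y = 3.9720x + 20.7760

y = 3.9720x + 20.7760


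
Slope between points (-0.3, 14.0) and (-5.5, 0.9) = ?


dy = 0.9 - 14.0 = -13.1
dx = -5.5 + 0.3 = -5.2
m = -13.1/(-5.2) = 2.5192

m = 2.5192


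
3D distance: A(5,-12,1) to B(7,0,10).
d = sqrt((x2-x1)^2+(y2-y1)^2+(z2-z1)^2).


dx=2, dy=12, dz=9
d = sqrt(4+144+81) = sqrt(229) = 15.1327

15.1327


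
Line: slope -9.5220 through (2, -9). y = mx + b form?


y + 9 = -9.5220(x - 2)
y = -9.5220x - 9 + 9.5220*2
y = -9.5220x + 10.0440

y = -9.5220x + 10.0440


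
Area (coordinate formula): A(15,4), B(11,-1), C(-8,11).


15*(-1-11) = -180
11*(11-4) = 77
-8*(4+ 1) = -40
sum = -143
Area = |-143|/2 = 71.5000

71.5000 sq units


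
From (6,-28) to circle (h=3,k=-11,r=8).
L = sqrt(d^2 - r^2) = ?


d = sqrt((6-3)^2 + (-28+ 11)^2) = sqrt(9+289) = 17.2627
L = sqrt(298.0000 - 64) = sqrt(234.0000) = 15.2971

15.2971


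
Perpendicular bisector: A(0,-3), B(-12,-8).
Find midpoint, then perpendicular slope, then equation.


Midpoint = (-6, -5.5)
Slope of AB = dy/dx = -5/(-12) = 0.4167
Perp slope = -dx/dy = -12/5 = -2.4000
b = My - (perp slope)*Mx = -5.5 + (-12*(-6))/(-5) = -5.5 - 14.4000 = -19.9000

y = -2.4000x - 19.9000


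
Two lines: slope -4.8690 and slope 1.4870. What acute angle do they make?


m1-m2 = -6.356
1+m1*m2 = -6.240203
tan(theta) = |-6.356/(-6.240203)| = 1.018557
theta = arctan(|-6.356/(-6.240203)|) = 45.5267 degrees (acute angle)

45.5267 degrees


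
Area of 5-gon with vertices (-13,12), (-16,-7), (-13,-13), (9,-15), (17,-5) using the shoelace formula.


sum(xi*y_{i+1}) = -13*(-7) - 16*(-13) - 13*(-15) + 9*(-5) + 17*12 = 653
sum(yi*x_{i+1}) = 12*(-16) - 7*(-13) - 13*9 - 15*17 - 5*(-13) = -408
Area = |653 + 408|/2 = 1061/2 = 530.5000

530.5000 sq units


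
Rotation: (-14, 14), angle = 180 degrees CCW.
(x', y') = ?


cos(180) = -1, sin(180) = 0
x' = -14*(-1) - 14*0 = 14
y' = -14*0 + 14*(-1) = -14

(14, -14)


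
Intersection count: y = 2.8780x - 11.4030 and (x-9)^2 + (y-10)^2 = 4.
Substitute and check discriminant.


Substitute y = 2.8780x - 11.4030: (x-9)^2 + (2.8780x- 11.4030-10)^2 = 4
Expand to Ax^2 + Bx + C = 0, where b-k = -21.403
A = 1+m^2 = 9.282884
B = 2(m(b-k) - h) = 2(2.8780*(-21.403) - 9) = -141.195668
C = h^2 + (b-k)^2 - r^2 = 81 + 458.088409 - 4 = 535.088409
disc = B^2-4AC = 19936.2167 - 19868.6545 = 67.5622
disc > 0

2 intersection points


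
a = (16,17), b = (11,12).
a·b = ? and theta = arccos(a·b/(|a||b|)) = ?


a·b = 16*11 + 17*12 = 176 + 204 = 380
|a| = sqrt(256+289) = 23.3452
|b| = sqrt(121+144) = 16.2788
cos(theta) = 380/(sqrt(545)*sqrt(265)) = 380/sqrt(144425) = 0.999913
theta = arccos(380/sqrt(144425)) = 0.7538 degrees

a·b = 380, theta = 0.7538 deg


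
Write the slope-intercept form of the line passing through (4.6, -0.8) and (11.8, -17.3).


m = (-16.5)/(7.2) = -2.2917
b = y1 - m*x1 = -0.8 - (-16.5*4.6)/(7.2) = -0.8 + 10.5417 = 9.7417

y = -2.2917x + 9.7417


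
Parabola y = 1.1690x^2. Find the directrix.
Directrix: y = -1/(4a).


a = 1.1690
1/(4a) = 0.2139
directrix: y = -0.2139 = -0.2139

y = -0.2139


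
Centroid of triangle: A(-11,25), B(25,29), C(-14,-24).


Gx = (-11+25- 14)/3 = 0/3 = 0
Gy = (25+29- 24)/3 = 30/3 = 10.0000

G = (0, 10.0000)


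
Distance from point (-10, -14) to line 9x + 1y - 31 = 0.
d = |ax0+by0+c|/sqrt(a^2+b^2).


|9*(-10) + 1*(-14) - 31| = |-135| = 135
sqrt(81 + 1) = sqrt(82) = 9.0554
d = 135/sqrt(82) = 14.9083

14.9083


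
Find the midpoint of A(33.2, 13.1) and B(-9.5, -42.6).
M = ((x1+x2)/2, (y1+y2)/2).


Mx = (33.2 - 9.5)/2 = 23.7/2 = 11.8500
My = (13.1 - 42.6)/2 = -29.5/2 = -14.7500

(11.8500, -14.7500)


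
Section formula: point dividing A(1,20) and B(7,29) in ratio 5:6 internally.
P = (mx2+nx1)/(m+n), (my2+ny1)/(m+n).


Px = (5*7 + 6*1)/11 = 41/11 = 3.7273
Py = (5*29 + 6*20)/11 = 265/11 = 24.0909

P = (3.7273, 24.0909)


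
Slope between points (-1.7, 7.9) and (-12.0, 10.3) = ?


dy = 10.3 - 7.9 = 2.4
dx = -12.0 + 1.7 = -10.3
m = 2.4/(-10.3) = -0.2330

m = -0.2330


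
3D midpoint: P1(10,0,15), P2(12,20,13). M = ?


Mx = (10+12)/2 = 11.0000
My = (0+20)/2 = 10.0000
Mz = (15+13)/2 = 14.0000

M = (11.0000, 10.0000, 14.0000)


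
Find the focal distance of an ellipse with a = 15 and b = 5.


c^2 = 15^2 - 5^2 = 225 - 25 = 200
c = sqrt(200) = 14.1421

c = 14.1421


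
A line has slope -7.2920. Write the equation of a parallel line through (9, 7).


Parallel lines have equal slopes.
m2 = -7.2920
b2 = 7 + 7.2920*9 = 72.6280

y = -7.2920x + 72.6280


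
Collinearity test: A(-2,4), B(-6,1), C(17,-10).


-2*(1+ 10) - 6*(-10-4) + 17*(4-1)
= -22 + 84 + 51 = 113

No, not collinear (determinant = 113)


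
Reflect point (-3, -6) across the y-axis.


Reflection rule for y-axis: (-x, y)
(-3, -6) -> (3, -6)

(3, -6)


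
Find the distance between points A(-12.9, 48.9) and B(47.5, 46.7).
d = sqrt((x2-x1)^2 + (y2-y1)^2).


dx = 47.5 + 12.9 = 60.4
dy = 46.7 - 48.9 = -2.2
d = sqrt(3648.16 + 4.84) = sqrt(3653.0) = 60.4401

60.4401


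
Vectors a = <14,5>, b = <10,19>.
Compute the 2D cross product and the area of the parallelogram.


cross = 14*19 - 5*10 = 266 - 50 = 216
Parallelogram area = |216| = 216

cross = 216, parallelogram area = 216


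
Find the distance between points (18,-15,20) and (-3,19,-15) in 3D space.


dx=-21, dy=34, dz=-35
d = sqrt(441+1156+1225) = sqrt(2822) = 53.1225

53.1225


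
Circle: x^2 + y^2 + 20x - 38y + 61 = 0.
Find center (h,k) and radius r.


h = -D/2 = -20/2 = -10
k = -E/2 = 38/2 = 19
r^2 = h^2 + k^2 - F = 100 + 361 - 61 = 400
r = 20

Center (-10, 19), radius = 20


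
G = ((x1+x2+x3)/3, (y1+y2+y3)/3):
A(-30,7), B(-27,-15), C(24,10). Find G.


Gx = (-30- 27+24)/3 = -33/3 = -11.0000
Gy = (7- 15+10)/3 = 2/3 = 0.6667

G = (-11.0000, 0.6667)


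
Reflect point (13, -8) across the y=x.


Reflection rule for y=x: (y, x)
(13, -8) -> (-8, 13)

(-8, 13)


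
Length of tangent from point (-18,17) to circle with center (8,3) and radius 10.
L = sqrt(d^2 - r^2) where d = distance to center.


d = sqrt((-18-8)^2 + (17-3)^2) = sqrt(676+196) = 29.5296
L = sqrt(872.0000 - 100) = sqrt(772.0000) = 27.7849

27.7849


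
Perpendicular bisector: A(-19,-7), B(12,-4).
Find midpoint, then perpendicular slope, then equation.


Midpoint = (-3.5, -5.5)
Slope of AB = dy/dx = 3/31 = 0.0968
Perp slope = -dx/dy = -31/3 = -10.3333
b = My - (perp slope)*Mx = -5.5 + (31*(-3.5))/3 = -5.5 - 36.1667 = -41.6667

y = -10.3333x - 41.6667


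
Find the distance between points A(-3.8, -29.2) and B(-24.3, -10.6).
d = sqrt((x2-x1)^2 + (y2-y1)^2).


dx = -24.3 + 3.8 = -20.5
dy = -10.6 + 29.2 = 18.6
d = sqrt(420.25 + 345.96) = sqrt(766.21) = 27.6805

27.6805


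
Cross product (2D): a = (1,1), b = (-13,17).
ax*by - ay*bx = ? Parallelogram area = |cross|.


cross = 1*17 - 1*(-13) = 17 + 13 = 30
Parallelogram area = |30| = 30

cross = 30, parallelogram area = 30


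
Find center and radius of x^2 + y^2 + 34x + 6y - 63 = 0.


h = -D/2 = -34/2 = -17
k = -E/2 = -6/2 = -3
r^2 = h^2 + k^2 - F = 289 + 9 + 63 = 361
r = 19

Center (-17, -3), radius = 19


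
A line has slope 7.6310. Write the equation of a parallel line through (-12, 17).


Parallel lines have equal slopes.
m2 = 7.6310
b2 = 17 - 7.6310*(-12) = 108.5720

y = 7.6310x + 108.5720


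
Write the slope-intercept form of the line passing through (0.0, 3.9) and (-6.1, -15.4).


m = (-19.3)/(-6.1) = 3.1639
b = y1 - m*x1 = 3.9 - (-19.3*0.0)/(-6.1) = 3.9 - 0 = 3.9000

y = 3.1639x + 3.9000


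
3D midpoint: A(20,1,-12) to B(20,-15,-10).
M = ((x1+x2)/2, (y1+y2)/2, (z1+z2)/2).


Mx = (20+20)/2 = 20.0000
My = (1- 15)/2 = -7.0000
Mz = (-12- 10)/2 = -11.0000

M = (20.0000, -7.0000, -11.0000)


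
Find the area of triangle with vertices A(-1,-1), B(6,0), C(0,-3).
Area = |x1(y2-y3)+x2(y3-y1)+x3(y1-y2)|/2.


-1*(0+ 3) = -3
6*(-3+ 1) = -12
0*(-1-0) = 0
sum = -15
Area = |-15|/2 = 7.5000

7.5000 sq units


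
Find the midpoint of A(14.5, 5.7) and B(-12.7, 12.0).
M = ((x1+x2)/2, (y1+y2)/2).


Mx = (14.5 - 12.7)/2 = 1.8/2 = 0.9000
My = (5.7 + 12.0)/2 = 17.7/2 = 8.8500

(0.9000, 8.8500)


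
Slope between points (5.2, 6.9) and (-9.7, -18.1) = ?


dy = -18.1 - 6.9 = -25.0
dx = -9.7 - 5.2 = -14.9
m = -25.0/(-14.9) = 1.6779

m = 1.6779
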